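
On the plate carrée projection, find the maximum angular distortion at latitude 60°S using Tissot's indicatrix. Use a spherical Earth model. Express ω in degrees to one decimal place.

In the plate carrée (x = Rλ, y = Rφ), meridians are true-scale (h = 1) and parallels are stretched by k = sec φ.
At 60°: h = 1.000, k = 2.000; principal scales a = 2.000, b = 1.000.
sin(ω/2) = (a − b)/(a + b) = 1.0000/3.000 = 0.3333, so ω = 2 arcsin(0.3333) ≈ 38.9°.

38.9°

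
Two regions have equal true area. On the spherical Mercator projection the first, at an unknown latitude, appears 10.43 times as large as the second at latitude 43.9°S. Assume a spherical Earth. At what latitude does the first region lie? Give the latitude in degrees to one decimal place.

77.1°

For equal true areas on Mercator, apparent areas scale as sec²φ, so the ratio is cos²φ₂ / cos²φ₁.
cos²φ₂ / cos²φ₁ = 10.43  ⇒  cos φ₁ = cos 43.9° / √10.43 = 0.7206/3.230 = 0.2231.
φ₁ = arccos(0.2231) ≈ 77.1°.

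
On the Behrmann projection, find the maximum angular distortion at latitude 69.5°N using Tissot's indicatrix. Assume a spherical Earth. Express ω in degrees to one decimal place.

The Behrmann projection is cylindrical equal-area with φ₀ = 30°. Cylindrical equal-area (φ₀ = 30°): h = cos φ / cos 30° along meridians, k = cos 30° / cos φ along parallels; h·k = 1.
At 69.5°: h = 0.4044, k = 2.473; principal scales a = 2.473, b = 0.4044.
sin(ω/2) = (a − b)/(a + b) = 2.069/2.877 = 0.7189, so ω = 2 arcsin(0.7189) ≈ 91.9°.

91.9°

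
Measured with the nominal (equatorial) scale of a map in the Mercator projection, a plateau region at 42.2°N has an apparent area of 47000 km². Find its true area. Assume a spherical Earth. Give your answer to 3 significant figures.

Mercator is conformal, so the point scale is isotropic: h = k = sec φ = 1/cos φ.
Areal scale = k² = sec²φ = 1/cos²(42.2°) = 1/0.7408² = 1.822.
True area = apparent / (areal scale) = 47000 / 1.822 ≈ 25800 km².

25800 km²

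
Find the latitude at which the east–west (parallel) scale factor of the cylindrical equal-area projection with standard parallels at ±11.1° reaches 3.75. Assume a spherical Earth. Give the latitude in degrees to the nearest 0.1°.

74.8°

Cylindrical equal-area (φ₀ = 11.1°): h = cos φ / cos 11.1° along meridians, k = cos 11.1° / cos φ along parallels; h·k = 1.
k = cos φ₀ / cos φ = 3.75  ⇒  cos φ = cos 11.1° / 3.75 = 0.2617.
φ = arccos(0.2617) ≈ 74.8°.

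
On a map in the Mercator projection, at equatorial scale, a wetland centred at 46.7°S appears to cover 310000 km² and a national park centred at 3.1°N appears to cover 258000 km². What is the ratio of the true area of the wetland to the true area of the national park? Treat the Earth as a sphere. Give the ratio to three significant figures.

0.567

Mercator's areal exaggeration is sec²φ; hence true area = (apparent area) · cos²φ.
True area of wetland: 310000 × cos²(46.7°) = 310000 × 0.4703 = 145800 km².
True area of national park: 258000 × cos²(3.1°) = 258000 × 0.9971 = 257200 km².
Ratio = 145800 / 257200 ≈ 0.567.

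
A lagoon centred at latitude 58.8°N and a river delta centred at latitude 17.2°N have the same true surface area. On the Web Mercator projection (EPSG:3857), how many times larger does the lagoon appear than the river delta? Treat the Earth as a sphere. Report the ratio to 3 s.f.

Mercator is conformal with k = sec φ, so areal scale = k² = sec²φ.
At 58.8°: sec²(58.8°) = 1/0.5180² = 3.726.
At 17.2°: sec²(17.2°) = 1/0.9553² = 1.096.
Ratio = 3.726/1.096 = cos²(17.2°)/cos²(58.8°) ≈ 3.40.

3.40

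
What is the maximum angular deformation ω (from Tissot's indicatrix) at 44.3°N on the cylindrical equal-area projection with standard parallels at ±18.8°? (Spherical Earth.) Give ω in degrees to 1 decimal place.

31.6°

A cylindrical equal-area projection with standard parallel φ₀ has meridian scale h = cos φ / cos φ₀ and parallel scale k = cos φ₀ / cos φ (so areas are preserved, h·k = 1).
At 44.3°: h = 0.7560, k = 1.323; principal scales a = 1.323, b = 0.7560.
sin(ω/2) = (a − b)/(a + b) = 0.5667/2.079 = 0.2726, so ω = 2 arcsin(0.2726) ≈ 31.6°.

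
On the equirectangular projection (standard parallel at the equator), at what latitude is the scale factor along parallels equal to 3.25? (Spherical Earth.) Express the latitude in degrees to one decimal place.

72.1°

Plate carrée: h = 1, k = sec φ along parallels.
sec φ = 3.25  ⇒  cos φ = 0.3077  ⇒  φ ≈ 72.1°.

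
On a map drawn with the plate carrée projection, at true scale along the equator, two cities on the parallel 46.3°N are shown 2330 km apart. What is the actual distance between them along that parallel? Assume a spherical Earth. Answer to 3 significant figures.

1610 km

Plate carrée maps x = Rλ, y = Rφ. The meridian scale is h = 1 and the parallel scale is k = 1/cos φ = sec φ.
Along the parallel at 46.3°, map distances are exaggerated by k = sec 46.3° = 1.447.
True distance = 2330 / 1.447 = 2330 × cos 46.3° ≈ 1610 km.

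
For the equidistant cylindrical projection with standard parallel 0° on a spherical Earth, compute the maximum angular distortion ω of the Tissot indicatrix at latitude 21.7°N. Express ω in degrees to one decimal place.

4.2°

Plate carrée maps x = Rλ, y = Rφ. The meridian scale is h = 1 and the parallel scale is k = 1/cos φ = sec φ.
At 21.7°: h = 1.000, k = 1.076; principal scales a = 1.076, b = 1.000.
sin(ω/2) = (a − b)/(a + b) = 0.07627/2.076 = 0.03674, so ω = 2 arcsin(0.03674) ≈ 4.2°.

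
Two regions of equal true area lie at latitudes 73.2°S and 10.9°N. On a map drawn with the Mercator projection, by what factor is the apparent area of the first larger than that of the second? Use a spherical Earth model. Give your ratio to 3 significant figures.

11.5

On Mercator, area is exaggerated by sec²φ = 1/cos²φ.
At 73.2°: sec²(73.2°) = 1/0.2890² = 11.97.
At 10.9°: sec²(10.9°) = 1/0.9820² = 1.037.
Ratio = 11.97/1.037 = cos²(10.9°)/cos²(73.2°) ≈ 11.5.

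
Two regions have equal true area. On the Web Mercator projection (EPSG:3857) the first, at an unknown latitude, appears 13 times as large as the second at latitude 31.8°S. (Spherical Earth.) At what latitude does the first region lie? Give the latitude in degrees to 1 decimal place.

For equal true areas on Mercator, apparent areas scale as sec²φ, so the ratio is cos²φ₂ / cos²φ₁.
cos²φ₂ / cos²φ₁ = 13  ⇒  cos φ₁ = cos 31.8° / √13 = 0.8499/3.606 = 0.2357.
φ₁ = arccos(0.2357) ≈ 76.4°.

76.4°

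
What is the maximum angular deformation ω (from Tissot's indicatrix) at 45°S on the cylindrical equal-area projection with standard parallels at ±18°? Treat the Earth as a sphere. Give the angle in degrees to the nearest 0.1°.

A cylindrical equal-area projection with standard parallel φ₀ has meridian scale h = cos φ / cos φ₀ and parallel scale k = cos φ₀ / cos φ (so areas are preserved, h·k = 1).
At 45°: h = 0.7435, k = 1.345; principal scales a = 1.345, b = 0.7435.
sin(ω/2) = (a − b)/(a + b) = 0.6015/2.088 = 0.2880, so ω = 2 arcsin(0.2880) ≈ 33.5°.

33.5°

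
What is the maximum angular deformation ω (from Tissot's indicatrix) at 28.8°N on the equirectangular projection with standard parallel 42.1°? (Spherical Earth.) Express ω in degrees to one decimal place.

9.5°

The equidistant cylindrical projection with φ₀ = 42.1° has h = 1 (meridians true) and k = cos φ₀ / cos φ along parallels.
At 28.8°: h = 1.000, k = 0.8467; principal scales a = 1.000, b = 0.8467.
sin(ω/2) = (a − b)/(a + b) = 0.1533/1.847 = 0.08301, so ω = 2 arcsin(0.08301) ≈ 9.5°.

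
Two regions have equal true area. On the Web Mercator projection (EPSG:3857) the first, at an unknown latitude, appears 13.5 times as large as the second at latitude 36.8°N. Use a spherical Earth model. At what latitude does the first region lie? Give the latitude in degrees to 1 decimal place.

77.4°

On Mercator, (apparent₁)/(apparent₂) = sec²φ₁ / sec²φ₂ when true areas are equal.
cos²φ₂ / cos²φ₁ = 13.5  ⇒  cos φ₁ = cos 36.8° / √13.5 = 0.8007/3.674 = 0.2179.
φ₁ = arccos(0.2179) ≈ 77.4°.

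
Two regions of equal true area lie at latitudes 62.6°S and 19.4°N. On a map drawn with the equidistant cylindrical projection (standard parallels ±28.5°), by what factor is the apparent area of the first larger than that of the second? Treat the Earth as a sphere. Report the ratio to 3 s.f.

The equidistant cylindrical projection with φ₀ = 28.5° has h = 1 (meridians true) and k = cos φ₀ / cos φ along parallels.
Areal scale at 62.6°: h·k = 1.000 × 1.910 = 1.910.
Areal scale at 19.4°: h·k = 1.000 × 0.9317 = 0.9317.
Ratio = 1.910/0.9317 ≈ 2.05.

2.05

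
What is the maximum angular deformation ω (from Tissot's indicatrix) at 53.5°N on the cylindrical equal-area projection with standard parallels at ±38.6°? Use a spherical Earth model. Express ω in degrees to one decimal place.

Cylindrical equal-area (φ₀ = 38.6°): h = cos φ / cos 38.6° along meridians, k = cos 38.6° / cos φ along parallels; h·k = 1.
At 53.5°: h = 0.7611, k = 1.314; principal scales a = 1.314, b = 0.7611.
sin(ω/2) = (a − b)/(a + b) = 0.5528/2.075 = 0.2664, so ω = 2 arcsin(0.2664) ≈ 30.9°.

30.9°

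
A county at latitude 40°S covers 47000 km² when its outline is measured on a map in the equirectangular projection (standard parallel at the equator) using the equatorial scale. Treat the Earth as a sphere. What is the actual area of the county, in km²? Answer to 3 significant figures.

36000 km²

Plate carrée maps x = Rλ, y = Rφ. The meridian scale is h = 1 and the parallel scale is k = 1/cos φ = sec φ.
Areal scale = h·k = 1 × sec φ; at 40°, h = 1.000, k = 1.305, so h·k = 1.305.
True area = apparent / (areal scale) = 47000 / 1.305 ≈ 36000 km².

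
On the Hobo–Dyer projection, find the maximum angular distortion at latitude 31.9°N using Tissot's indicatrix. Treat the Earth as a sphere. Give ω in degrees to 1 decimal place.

The Hobo–Dyer projection is cylindrical equal-area with φ₀ = 37.5°. Cylindrical equal-area (φ₀ = 37.5°): h = cos φ / cos 37.5° along meridians, k = cos 37.5° / cos φ along parallels; h·k = 1.
At 31.9°: h = 1.070, k = 0.9345; principal scales a = 1.070, b = 0.9345.
sin(ω/2) = (a − b)/(a + b) = 0.1356/2.005 = 0.06765, so ω = 2 arcsin(0.06765) ≈ 7.8°.

7.8°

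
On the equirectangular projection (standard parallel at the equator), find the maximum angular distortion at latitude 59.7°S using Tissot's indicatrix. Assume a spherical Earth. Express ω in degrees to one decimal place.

For the equirectangular projection with φ₀ = 0 (plate carrée), h = 1 along meridians and k = sec φ along parallels.
At 59.7°: h = 1.000, k = 1.982; principal scales a = 1.982, b = 1.000.
sin(ω/2) = (a − b)/(a + b) = 0.9821/2.982 = 0.3293, so ω = 2 arcsin(0.3293) ≈ 38.5°.

38.5°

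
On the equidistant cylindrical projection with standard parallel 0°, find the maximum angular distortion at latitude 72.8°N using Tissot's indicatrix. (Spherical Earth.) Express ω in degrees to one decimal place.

65.9°

In the plate carrée (x = Rλ, y = Rφ), meridians are true-scale (h = 1) and parallels are stretched by k = sec φ.
At 72.8°: h = 1.000, k = 3.382; principal scales a = 3.382, b = 1.000.
sin(ω/2) = (a − b)/(a + b) = 2.382/4.382 = 0.5436, so ω = 2 arcsin(0.5436) ≈ 65.9°.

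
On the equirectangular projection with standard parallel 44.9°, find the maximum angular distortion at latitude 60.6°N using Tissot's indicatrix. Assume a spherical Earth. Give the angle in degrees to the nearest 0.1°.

In the equirectangular projection with standard parallel φ₀ = 44.9° (x = Rλ cos φ₀, y = Rφ), meridians are true-scale (h = 1) and the parallel scale is k = cos φ₀ / cos φ.
At 60.6°: h = 1.000, k = 1.443; principal scales a = 1.443, b = 1.000.
sin(ω/2) = (a − b)/(a + b) = 0.4429/2.443 = 0.1813, so ω = 2 arcsin(0.1813) ≈ 20.9°.

20.9°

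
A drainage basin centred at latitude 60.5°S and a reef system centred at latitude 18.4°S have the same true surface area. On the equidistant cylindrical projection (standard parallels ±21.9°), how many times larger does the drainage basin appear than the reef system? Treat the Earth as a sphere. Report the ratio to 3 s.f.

The equidistant cylindrical projection with φ₀ = 21.9° has h = 1 (meridians true) and k = cos φ₀ / cos φ along parallels.
Areal scale at 60.5°: h·k = 1.000 × 1.884 = 1.884.
Areal scale at 18.4°: h·k = 1.000 × 0.9778 = 0.9778.
Ratio = 1.884/0.9778 ≈ 1.93.

1.93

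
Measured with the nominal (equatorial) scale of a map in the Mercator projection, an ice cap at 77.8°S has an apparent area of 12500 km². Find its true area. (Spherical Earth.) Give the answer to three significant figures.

Mercator is conformal, so the point scale is isotropic: h = k = sec φ = 1/cos φ.
Areal scale = k² = sec²φ = 1/cos²(77.8°) = 1/0.2113² = 22.39.
True area = apparent / (areal scale) = 12500 / 22.39 ≈ 558 km².

558 km²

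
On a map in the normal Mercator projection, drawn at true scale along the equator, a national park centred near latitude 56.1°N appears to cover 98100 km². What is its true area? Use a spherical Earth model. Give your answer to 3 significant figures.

Mercator is conformal, so the point scale is isotropic: h = k = sec φ = 1/cos φ.
Areal scale = k² = sec²φ = 1/cos²(56.1°) = 1/0.5577² = 3.215.
True area = apparent / (areal scale) = 98100 / 3.215 ≈ 30500 km².

30500 km²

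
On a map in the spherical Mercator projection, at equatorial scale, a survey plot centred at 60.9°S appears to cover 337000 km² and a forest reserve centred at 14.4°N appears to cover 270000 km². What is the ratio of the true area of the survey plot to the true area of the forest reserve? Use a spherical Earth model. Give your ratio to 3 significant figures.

Since Mercator area scale is 1/cos²φ, the true area equals the apparent area multiplied by cos²φ.
True area of survey plot: 337000 × cos²(60.9°) = 337000 × 0.2365 = 79710 km².
True area of forest reserve: 270000 × cos²(14.4°) = 270000 × 0.9382 = 253300 km².
Ratio = 79710 / 253300 ≈ 0.315.

0.315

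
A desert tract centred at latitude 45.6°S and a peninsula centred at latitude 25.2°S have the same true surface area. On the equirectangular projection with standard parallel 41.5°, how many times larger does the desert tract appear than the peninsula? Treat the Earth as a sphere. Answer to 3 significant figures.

1.29

In the equirectangular projection with standard parallel φ₀ = 41.5° (x = Rλ cos φ₀, y = Rφ), meridians are true-scale (h = 1) and the parallel scale is k = cos φ₀ / cos φ.
Areal scale at 45.6°: h·k = 1.000 × 1.070 = 1.070.
Areal scale at 25.2°: h·k = 1.000 × 0.8277 = 0.8277.
Ratio = 1.070/0.8277 ≈ 1.29.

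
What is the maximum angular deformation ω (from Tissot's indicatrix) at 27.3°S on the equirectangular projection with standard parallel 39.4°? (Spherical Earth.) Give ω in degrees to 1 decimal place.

With standard parallel φ₀ = 39.4°, the equirectangular projection gives x = Rλ cos φ₀, y = Rφ, so h = 1 and k = cos 39.4° / cos φ.
At 27.3°: h = 1.000, k = 0.8696; principal scales a = 1.000, b = 0.8696.
sin(ω/2) = (a − b)/(a + b) = 0.1304/1.870 = 0.06975, so ω = 2 arcsin(0.06975) ≈ 8.0°.

8.0°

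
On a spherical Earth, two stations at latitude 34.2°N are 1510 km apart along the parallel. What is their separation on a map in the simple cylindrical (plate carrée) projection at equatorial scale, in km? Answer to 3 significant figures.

1830 km

For the equirectangular projection with φ₀ = 0 (plate carrée), h = 1 along meridians and k = sec φ along parallels.
Along the parallel, k = sec 34.2° = 1/0.8271 = 1.209.
Map distance = 1510 × 1.209 ≈ 1830 km.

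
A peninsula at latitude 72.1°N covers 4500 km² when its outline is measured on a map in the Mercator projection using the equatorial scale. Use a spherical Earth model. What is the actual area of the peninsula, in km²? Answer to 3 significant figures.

For Mercator, h = k = sec φ (a conformal cylindrical projection has a single point scale, 1/cos φ).
Areal scale = k² = sec²φ = 1/cos²(72.1°) = 1/0.3074² = 10.59.
True area = apparent / (areal scale) = 4500 / 10.59 ≈ 425 km².

425 km²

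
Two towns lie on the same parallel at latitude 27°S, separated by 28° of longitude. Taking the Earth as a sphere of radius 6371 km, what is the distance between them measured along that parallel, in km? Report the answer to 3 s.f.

Arc length along a parallel = R cos φ · Δλ (with Δλ in radians).
= 6371 × cos 27° × (28° × π/180) = 6371 × 0.8910 × 0.4887 ≈ 2770 km.

2770 km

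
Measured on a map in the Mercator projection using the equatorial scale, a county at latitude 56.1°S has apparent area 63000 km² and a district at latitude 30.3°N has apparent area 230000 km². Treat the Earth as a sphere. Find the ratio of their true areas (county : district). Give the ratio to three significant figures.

0.114

On Mercator the areal scale is sec²φ, so true area = apparent × cos²φ.
True area of county: 63000 × cos²(56.1°) = 63000 × 0.3111 = 19600 km².
True area of district: 230000 × cos²(30.3°) = 230000 × 0.7455 = 171500 km².
Ratio = 19600 / 171500 ≈ 0.114.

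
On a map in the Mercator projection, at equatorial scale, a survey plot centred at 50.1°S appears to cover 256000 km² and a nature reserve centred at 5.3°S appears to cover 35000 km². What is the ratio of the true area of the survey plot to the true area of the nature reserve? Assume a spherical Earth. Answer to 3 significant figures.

3.04

Mercator's areal exaggeration is sec²φ; hence true area = (apparent area) · cos²φ.
True area of survey plot: 256000 × cos²(50.1°) = 256000 × 0.4115 = 105300 km².
True area of nature reserve: 35000 × cos²(5.3°) = 35000 × 0.9915 = 34700 km².
Ratio = 105300 / 34700 ≈ 3.04.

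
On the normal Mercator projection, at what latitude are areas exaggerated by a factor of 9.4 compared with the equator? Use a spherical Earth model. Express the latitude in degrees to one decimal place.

Mercator areal scale is sec²φ.
sec²φ = 9.4  ⇒  cos²φ = 0.1064  ⇒  cos φ = 0.3262.
φ = arccos(0.3262) ≈ 71.0°.

71.0°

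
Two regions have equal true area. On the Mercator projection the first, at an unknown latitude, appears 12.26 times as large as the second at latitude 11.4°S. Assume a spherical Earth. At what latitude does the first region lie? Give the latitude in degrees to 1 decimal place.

73.7°

Mercator areal scale is sec²φ, so apparent-area ratio = sec²φ₁ / sec²φ₂ = cos²φ₂ / cos²φ₁.
cos²φ₂ / cos²φ₁ = 12.26  ⇒  cos φ₁ = cos 11.4° / √12.26 = 0.9803/3.501 = 0.2800.
φ₁ = arccos(0.2800) ≈ 73.7°.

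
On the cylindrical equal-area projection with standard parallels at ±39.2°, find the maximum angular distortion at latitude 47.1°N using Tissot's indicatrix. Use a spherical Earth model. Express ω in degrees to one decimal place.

14.8°

Cylindrical equal-area (φ₀ = 39.2°): h = cos φ / cos 39.2° along meridians, k = cos 39.2° / cos φ along parallels; h·k = 1.
At 47.1°: h = 0.8784, k = 1.138; principal scales a = 1.138, b = 0.8784.
sin(ω/2) = (a − b)/(a + b) = 0.2600/2.017 = 0.1289, so ω = 2 arcsin(0.1289) ≈ 14.8°.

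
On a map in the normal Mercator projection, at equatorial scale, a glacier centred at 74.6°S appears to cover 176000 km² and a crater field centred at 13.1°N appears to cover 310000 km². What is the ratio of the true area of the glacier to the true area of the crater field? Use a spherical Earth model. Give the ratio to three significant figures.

On Mercator the areal scale is sec²φ, so true area = apparent × cos²φ.
True area of glacier: 176000 × cos²(74.6°) = 176000 × 0.07052 = 12410 km².
True area of crater field: 310000 × cos²(13.1°) = 310000 × 0.9486 = 294100 km².
Ratio = 12410 / 294100 ≈ 0.0422.

0.0422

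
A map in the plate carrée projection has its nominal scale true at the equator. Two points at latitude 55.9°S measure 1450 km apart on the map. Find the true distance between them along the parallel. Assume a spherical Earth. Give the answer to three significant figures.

Plate carrée maps x = Rλ, y = Rφ. The meridian scale is h = 1 and the parallel scale is k = 1/cos φ = sec φ.
Along the parallel at 55.9°, map distances are exaggerated by k = sec 55.9° = 1.784.
True distance = 1450 / 1.784 = 1450 × cos 55.9° ≈ 813 km.

813 km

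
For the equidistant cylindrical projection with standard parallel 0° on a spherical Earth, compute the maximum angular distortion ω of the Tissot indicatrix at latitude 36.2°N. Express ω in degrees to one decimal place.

In the plate carrée (x = Rλ, y = Rφ), meridians are true-scale (h = 1) and parallels are stretched by k = sec φ.
At 36.2°: h = 1.000, k = 1.239; principal scales a = 1.239, b = 1.000.
sin(ω/2) = (a − b)/(a + b) = 0.2392/2.239 = 0.1068, so ω = 2 arcsin(0.1068) ≈ 12.3°.

12.3°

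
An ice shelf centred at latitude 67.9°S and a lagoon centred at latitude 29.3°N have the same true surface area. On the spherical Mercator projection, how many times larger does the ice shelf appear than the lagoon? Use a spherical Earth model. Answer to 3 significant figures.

Mercator areal scale is sec²φ.
At 67.9°: sec²(67.9°) = 1/0.3762² = 7.065.
At 29.3°: sec²(29.3°) = 1/0.8721² = 1.315.
Ratio = 7.065/1.315 = cos²(29.3°)/cos²(67.9°) ≈ 5.37.

5.37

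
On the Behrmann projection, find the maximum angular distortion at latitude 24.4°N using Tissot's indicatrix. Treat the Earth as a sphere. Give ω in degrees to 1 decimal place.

Behrmann is a cylindrical equal-area projection with standard parallels at ±30°. Cylindrical equal-area (φ₀ = 30°): h = cos φ / cos 30° along meridians, k = cos 30° / cos φ along parallels; h·k = 1.
At 24.4°: h = 1.052, k = 0.9510; principal scales a = 1.052, b = 0.9510.
sin(ω/2) = (a − b)/(a + b) = 0.1006/2.003 = 0.05024, so ω = 2 arcsin(0.05024) ≈ 5.8°.

5.8°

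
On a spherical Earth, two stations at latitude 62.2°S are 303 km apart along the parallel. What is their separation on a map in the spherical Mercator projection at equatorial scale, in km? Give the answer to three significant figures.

The Mercator projection is conformal; its linear scale factor is the same in every direction and equals sec φ = 1/cos φ.
Along the parallel, k = sec 62.2° = 1/0.4664 = 2.144.
Map distance = 303 × 2.144 ≈ 650 km.

650 km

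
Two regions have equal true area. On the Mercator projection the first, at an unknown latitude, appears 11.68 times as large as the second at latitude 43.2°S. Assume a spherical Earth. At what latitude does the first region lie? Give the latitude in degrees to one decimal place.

77.7°

On Mercator, (apparent₁)/(apparent₂) = sec²φ₁ / sec²φ₂ when true areas are equal.
cos²φ₂ / cos²φ₁ = 11.68  ⇒  cos φ₁ = cos 43.2° / √11.68 = 0.7290/3.418 = 0.2133.
φ₁ = arccos(0.2133) ≈ 77.7°.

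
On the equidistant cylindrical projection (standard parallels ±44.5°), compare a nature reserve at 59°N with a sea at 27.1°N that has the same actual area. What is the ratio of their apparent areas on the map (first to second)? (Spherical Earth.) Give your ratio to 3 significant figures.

1.73

The equidistant cylindrical projection with φ₀ = 44.5° has h = 1 (meridians true) and k = cos φ₀ / cos φ along parallels.
Areal scale at 59°: h·k = 1.000 × 1.385 = 1.385.
Areal scale at 27.1°: h·k = 1.000 × 0.8012 = 0.8012.
Ratio = 1.385/0.8012 ≈ 1.73.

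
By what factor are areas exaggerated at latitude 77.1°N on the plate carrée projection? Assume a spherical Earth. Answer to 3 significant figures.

Plate carrée maps x = Rλ, y = Rφ. The meridian scale is h = 1 and the parallel scale is k = 1/cos φ = sec φ.
Areal scale = h·k = 1 × sec φ; at 77.1°, h = 1.000, k = 4.479, so h·k = 4.479.

4.48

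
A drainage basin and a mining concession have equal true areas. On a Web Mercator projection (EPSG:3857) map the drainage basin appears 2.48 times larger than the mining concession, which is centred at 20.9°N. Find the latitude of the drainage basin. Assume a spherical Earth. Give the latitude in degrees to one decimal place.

On Mercator, (apparent₁)/(apparent₂) = sec²φ₁ / sec²φ₂ when true areas are equal.
cos²φ₂ / cos²φ₁ = 2.48  ⇒  cos φ₁ = cos 20.9° / √2.48 = 0.9342/1.575 = 0.5932.
φ₁ = arccos(0.5932) ≈ 53.6°.

53.6°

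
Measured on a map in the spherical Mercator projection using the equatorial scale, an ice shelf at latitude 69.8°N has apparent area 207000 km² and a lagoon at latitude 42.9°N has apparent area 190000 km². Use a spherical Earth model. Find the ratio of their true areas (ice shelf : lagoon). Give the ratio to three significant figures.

0.242

Mercator's areal exaggeration is sec²φ; hence true area = (apparent area) · cos²φ.
True area of ice shelf: 207000 × cos²(69.8°) = 207000 × 0.1192 = 24680 km².
True area of lagoon: 190000 × cos²(42.9°) = 190000 × 0.5366 = 102000 km².
Ratio = 24680 / 102000 ≈ 0.242.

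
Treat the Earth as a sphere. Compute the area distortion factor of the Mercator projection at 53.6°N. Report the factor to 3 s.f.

2.84

Mercator is conformal, so the point scale is isotropic: h = k = sec φ = 1/cos φ.
Areal scale = k² = sec²φ = 1/cos²(53.6°) = 1/0.5934² = 2.840.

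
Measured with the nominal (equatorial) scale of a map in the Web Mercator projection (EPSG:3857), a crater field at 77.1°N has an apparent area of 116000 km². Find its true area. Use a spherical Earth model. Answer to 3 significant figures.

For Mercator, h = k = sec φ (a conformal cylindrical projection has a single point scale, 1/cos φ).
Areal scale = k² = sec²φ = 1/cos²(77.1°) = 1/0.2233² = 20.06.
True area = apparent / (areal scale) = 116000 / 20.06 ≈ 5780 km².

5780 km²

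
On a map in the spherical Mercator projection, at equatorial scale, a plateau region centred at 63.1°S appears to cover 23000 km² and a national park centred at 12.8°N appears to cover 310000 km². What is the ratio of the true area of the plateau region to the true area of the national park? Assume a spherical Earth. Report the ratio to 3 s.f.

0.0160

Mercator's areal exaggeration is sec²φ; hence true area = (apparent area) · cos²φ.
True area of plateau region: 23000 × cos²(63.1°) = 23000 × 0.2047 = 4708 km².
True area of national park: 310000 × cos²(12.8°) = 310000 × 0.9509 = 294800 km².
Ratio = 4708 / 294800 ≈ 0.0160.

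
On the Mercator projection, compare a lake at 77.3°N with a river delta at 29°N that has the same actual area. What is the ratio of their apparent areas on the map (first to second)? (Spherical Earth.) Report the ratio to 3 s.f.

On Mercator, area is exaggerated by sec²φ = 1/cos²φ.
At 77.3°: sec²(77.3°) = 1/0.2198² = 20.69.
At 29°: sec²(29°) = 1/0.8746² = 1.307.
Ratio = 20.69/1.307 = cos²(29°)/cos²(77.3°) ≈ 15.8.

15.8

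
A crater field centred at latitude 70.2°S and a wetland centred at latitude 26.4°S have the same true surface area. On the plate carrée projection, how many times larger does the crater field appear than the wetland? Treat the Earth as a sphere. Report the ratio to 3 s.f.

In the plate carrée (x = Rλ, y = Rφ), meridians are true-scale (h = 1) and parallels are stretched by k = sec φ.
Areal scale at 70.2°: h·k = 1.000 × 2.952 = 2.952.
Areal scale at 26.4°: h·k = 1.000 × 1.116 = 1.116.
Ratio = 2.952/1.116 ≈ 2.64.

2.64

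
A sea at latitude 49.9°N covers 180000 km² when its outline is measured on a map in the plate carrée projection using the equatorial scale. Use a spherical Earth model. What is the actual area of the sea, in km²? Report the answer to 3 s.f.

For the equirectangular projection with φ₀ = 0 (plate carrée), h = 1 along meridians and k = sec φ along parallels.
Areal scale = h·k = 1 × sec φ; at 49.9°, h = 1.000, k = 1.552, so h·k = 1.552.
True area = apparent / (areal scale) = 180000 / 1.552 ≈ 116000 km².

116000 km²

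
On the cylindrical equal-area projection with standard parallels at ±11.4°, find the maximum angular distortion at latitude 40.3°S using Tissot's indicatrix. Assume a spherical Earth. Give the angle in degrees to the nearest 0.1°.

Cylindrical equal-area (φ₀ = 11.4°): h = cos φ / cos 11.4° along meridians, k = cos 11.4° / cos φ along parallels; h·k = 1.
At 40.3°: h = 0.7780, k = 1.285; principal scales a = 1.285, b = 0.7780.
sin(ω/2) = (a − b)/(a + b) = 0.5073/2.063 = 0.2459, so ω = 2 arcsin(0.2459) ≈ 28.5°.

28.5°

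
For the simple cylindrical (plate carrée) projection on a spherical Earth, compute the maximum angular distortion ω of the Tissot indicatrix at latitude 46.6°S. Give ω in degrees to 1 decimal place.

21.4°

In the plate carrée (x = Rλ, y = Rφ), meridians are true-scale (h = 1) and parallels are stretched by k = sec φ.
At 46.6°: h = 1.000, k = 1.455; principal scales a = 1.455, b = 1.000.
sin(ω/2) = (a − b)/(a + b) = 0.4554/2.455 = 0.1855, so ω = 2 arcsin(0.1855) ≈ 21.4°.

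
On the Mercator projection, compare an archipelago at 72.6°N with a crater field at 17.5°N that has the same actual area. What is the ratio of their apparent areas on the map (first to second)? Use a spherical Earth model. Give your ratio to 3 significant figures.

Mercator is conformal with k = sec φ, so areal scale = k² = sec²φ.
At 72.6°: sec²(72.6°) = 1/0.2990² = 11.18.
At 17.5°: sec²(17.5°) = 1/0.9537² = 1.099.
Ratio = 11.18/1.099 = cos²(17.5°)/cos²(72.6°) ≈ 10.2.

10.2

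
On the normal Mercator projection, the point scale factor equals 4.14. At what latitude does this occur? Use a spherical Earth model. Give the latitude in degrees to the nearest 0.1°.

76.0°

Mercator scale is k = sec φ = 1/cos φ.
1/cos φ = 4.14  ⇒  cos φ = 0.2415  ⇒  φ = arccos(0.2415) ≈ 76.0°.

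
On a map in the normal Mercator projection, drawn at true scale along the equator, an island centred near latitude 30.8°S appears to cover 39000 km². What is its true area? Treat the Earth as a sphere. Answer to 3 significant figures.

28800 km²

For Mercator, h = k = sec φ (a conformal cylindrical projection has a single point scale, 1/cos φ).
Areal scale = k² = sec²φ = 1/cos²(30.8°) = 1/0.8590² = 1.355.
True area = apparent / (areal scale) = 39000 / 1.355 ≈ 28800 km².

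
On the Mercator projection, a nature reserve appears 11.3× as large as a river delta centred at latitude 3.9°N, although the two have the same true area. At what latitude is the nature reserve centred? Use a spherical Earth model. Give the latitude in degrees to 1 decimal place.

For equal true areas on Mercator, apparent areas scale as sec²φ, so the ratio is cos²φ₂ / cos²φ₁.
cos²φ₂ / cos²φ₁ = 11.3  ⇒  cos φ₁ = cos 3.9° / √11.3 = 0.9977/3.362 = 0.2968.
φ₁ = arccos(0.2968) ≈ 72.7°.

72.7°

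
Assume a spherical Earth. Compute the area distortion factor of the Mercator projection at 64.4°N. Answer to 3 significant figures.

5.36

For Mercator, h = k = sec φ (a conformal cylindrical projection has a single point scale, 1/cos φ).
Areal scale = k² = sec²φ = 1/cos²(64.4°) = 1/0.4321² = 5.356.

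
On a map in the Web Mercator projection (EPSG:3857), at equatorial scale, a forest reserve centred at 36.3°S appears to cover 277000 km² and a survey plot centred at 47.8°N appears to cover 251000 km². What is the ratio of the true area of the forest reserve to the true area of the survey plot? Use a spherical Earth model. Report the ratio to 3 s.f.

1.59

On Mercator the areal scale is sec²φ, so true area = apparent × cos²φ.
True area of forest reserve: 277000 × cos²(36.3°) = 277000 × 0.6495 = 179900 km².
True area of survey plot: 251000 × cos²(47.8°) = 251000 × 0.4512 = 113300 km².
Ratio = 179900 / 113300 ≈ 1.59.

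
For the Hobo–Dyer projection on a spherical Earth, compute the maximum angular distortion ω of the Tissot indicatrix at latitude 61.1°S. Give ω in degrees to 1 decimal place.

Hobo–Dyer is a cylindrical equal-area projection with standard parallels at ±37.5°. Cylindrical equal-area (φ₀ = 37.5°): h = cos φ / cos 37.5° along meridians, k = cos 37.5° / cos φ along parallels; h·k = 1.
At 61.1°: h = 0.6092, k = 1.642; principal scales a = 1.642, b = 0.6092.
sin(ω/2) = (a − b)/(a + b) = 1.032/2.251 = 0.4587, so ω = 2 arcsin(0.4587) ≈ 54.6°.

54.6°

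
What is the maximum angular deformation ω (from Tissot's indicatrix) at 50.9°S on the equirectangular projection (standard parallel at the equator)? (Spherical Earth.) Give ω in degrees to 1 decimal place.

26.2°

Plate carrée maps x = Rλ, y = Rφ. The meridian scale is h = 1 and the parallel scale is k = 1/cos φ = sec φ.
At 50.9°: h = 1.000, k = 1.586; principal scales a = 1.586, b = 1.000.
sin(ω/2) = (a − b)/(a + b) = 0.5856/2.586 = 0.2265, so ω = 2 arcsin(0.2265) ≈ 26.2°.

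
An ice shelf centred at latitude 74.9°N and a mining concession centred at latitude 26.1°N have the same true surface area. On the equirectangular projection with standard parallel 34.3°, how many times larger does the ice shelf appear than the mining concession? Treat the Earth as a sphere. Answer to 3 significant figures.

The equidistant cylindrical projection with φ₀ = 34.3° has h = 1 (meridians true) and k = cos φ₀ / cos φ along parallels.
Areal scale at 74.9°: h·k = 1.000 × 3.171 = 3.171.
Areal scale at 26.1°: h·k = 1.000 × 0.9199 = 0.9199.
Ratio = 3.171/0.9199 ≈ 3.45.

3.45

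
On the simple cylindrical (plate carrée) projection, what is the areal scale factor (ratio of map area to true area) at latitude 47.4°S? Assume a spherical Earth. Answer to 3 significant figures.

1.48

Plate carrée maps x = Rλ, y = Rφ. The meridian scale is h = 1 and the parallel scale is k = 1/cos φ = sec φ.
Areal scale = h·k = 1 × sec φ; at 47.4°, h = 1.000, k = 1.477, so h·k = 1.477.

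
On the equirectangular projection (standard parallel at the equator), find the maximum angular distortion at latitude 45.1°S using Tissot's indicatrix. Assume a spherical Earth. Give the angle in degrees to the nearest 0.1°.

19.9°

Plate carrée maps x = Rλ, y = Rφ. The meridian scale is h = 1 and the parallel scale is k = 1/cos φ = sec φ.
At 45.1°: h = 1.000, k = 1.417; principal scales a = 1.417, b = 1.000.
sin(ω/2) = (a − b)/(a + b) = 0.4167/2.417 = 0.1724, so ω = 2 arcsin(0.1724) ≈ 19.9°.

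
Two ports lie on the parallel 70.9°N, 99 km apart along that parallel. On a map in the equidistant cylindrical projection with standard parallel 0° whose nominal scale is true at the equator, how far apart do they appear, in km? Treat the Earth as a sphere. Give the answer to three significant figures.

303 km

For the equirectangular projection with φ₀ = 0 (plate carrée), h = 1 along meridians and k = sec φ along parallels.
Along the parallel, k = sec 70.9° = 1/0.3272 = 3.056.
Map distance = 99 × 3.056 ≈ 303 km.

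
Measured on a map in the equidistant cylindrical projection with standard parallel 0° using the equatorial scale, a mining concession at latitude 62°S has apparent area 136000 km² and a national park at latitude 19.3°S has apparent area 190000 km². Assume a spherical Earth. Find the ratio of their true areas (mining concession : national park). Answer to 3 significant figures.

0.356

Plate carrée has h = 1 and k = sec φ, giving areal scale sec φ; true area = (apparent area) · cos φ.
True area of mining concession: 136000 × cos(62°) = 136000 × 0.4695 = 63850 km².
True area of national park: 190000 × cos(19.3°) = 190000 × 0.9438 = 179300 km².
Ratio = 63850 / 179300 ≈ 0.356.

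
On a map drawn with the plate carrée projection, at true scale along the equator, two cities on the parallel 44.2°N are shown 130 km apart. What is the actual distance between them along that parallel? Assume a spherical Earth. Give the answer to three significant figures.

For the equirectangular projection with φ₀ = 0 (plate carrée), h = 1 along meridians and k = sec φ along parallels.
Along the parallel at 44.2°, map distances are exaggerated by k = sec 44.2° = 1.395.
True distance = 130 / 1.395 = 130 × cos 44.2° ≈ 93.2 km.

93.2 km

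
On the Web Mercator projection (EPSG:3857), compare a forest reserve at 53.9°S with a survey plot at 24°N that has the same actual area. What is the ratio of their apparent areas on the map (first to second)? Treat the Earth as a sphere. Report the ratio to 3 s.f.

2.40

Mercator is conformal with k = sec φ, so areal scale = k² = sec²φ.
At 53.9°: sec²(53.9°) = 1/0.5892² = 2.881.
At 24°: sec²(24°) = 1/0.9135² = 1.198.
Ratio = 2.881/1.198 = cos²(24°)/cos²(53.9°) ≈ 2.40.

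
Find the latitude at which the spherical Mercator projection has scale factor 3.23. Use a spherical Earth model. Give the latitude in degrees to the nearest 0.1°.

72.0°

Mercator scale is k = sec φ = 1/cos φ.
1/cos φ = 3.23  ⇒  cos φ = 0.3096  ⇒  φ = arccos(0.3096) ≈ 72.0°.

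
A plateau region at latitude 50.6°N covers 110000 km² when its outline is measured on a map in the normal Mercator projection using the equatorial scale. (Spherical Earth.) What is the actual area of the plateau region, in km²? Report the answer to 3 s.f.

Mercator is conformal, so the point scale is isotropic: h = k = sec φ = 1/cos φ.
Areal scale = k² = sec²φ = 1/cos²(50.6°) = 1/0.6347² = 2.482.
True area = apparent / (areal scale) = 110000 / 2.482 ≈ 44300 km².

44300 km²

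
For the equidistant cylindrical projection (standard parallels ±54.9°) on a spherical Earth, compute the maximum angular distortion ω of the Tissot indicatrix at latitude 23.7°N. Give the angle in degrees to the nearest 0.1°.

26.4°

The equidistant cylindrical projection with φ₀ = 54.9° has h = 1 (meridians true) and k = cos φ₀ / cos φ along parallels.
At 23.7°: h = 1.000, k = 0.6280; principal scales a = 1.000, b = 0.6280.
sin(ω/2) = (a − b)/(a + b) = 0.3720/1.628 = 0.2285, so ω = 2 arcsin(0.2285) ≈ 26.4°.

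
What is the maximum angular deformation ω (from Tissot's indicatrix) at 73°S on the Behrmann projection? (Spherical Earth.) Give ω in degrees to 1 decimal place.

105.4°

The Behrmann projection is cylindrical equal-area with φ₀ = 30°. A cylindrical equal-area projection with standard parallel φ₀ has meridian scale h = cos φ / cos φ₀ and parallel scale k = cos φ₀ / cos φ (so areas are preserved, h·k = 1).
At 73°: h = 0.3376, k = 2.962; principal scales a = 2.962, b = 0.3376.
sin(ω/2) = (a − b)/(a + b) = 2.624/3.300 = 0.7954, so ω = 2 arcsin(0.7954) ≈ 105.4°.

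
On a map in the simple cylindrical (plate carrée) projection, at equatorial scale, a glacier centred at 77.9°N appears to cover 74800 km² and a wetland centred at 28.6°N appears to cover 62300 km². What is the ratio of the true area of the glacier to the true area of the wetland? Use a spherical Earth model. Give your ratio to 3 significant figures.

On the plate carrée, areal scale = h·k = 1 × sec φ, so true area = apparent × cos φ.
True area of glacier: 74800 × cos(77.9°) = 74800 × 0.2096 = 15680 km².
True area of wetland: 62300 × cos(28.6°) = 62300 × 0.8780 = 54700 km².
Ratio = 15680 / 54700 ≈ 0.287.

0.287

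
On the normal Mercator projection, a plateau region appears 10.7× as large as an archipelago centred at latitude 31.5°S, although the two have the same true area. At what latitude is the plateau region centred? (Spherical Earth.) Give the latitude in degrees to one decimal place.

Mercator areal scale is sec²φ, so apparent-area ratio = sec²φ₁ / sec²φ₂ = cos²φ₂ / cos²φ₁.
cos²φ₂ / cos²φ₁ = 10.7  ⇒  cos φ₁ = cos 31.5° / √10.7 = 0.8526/3.271 = 0.2607.
φ₁ = arccos(0.2607) ≈ 74.9°.

74.9°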